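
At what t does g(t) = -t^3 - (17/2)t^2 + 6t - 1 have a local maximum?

Critical points: g'(t) = -3t^2 - 17t + 6 vanishes at t = -6, 1/3.
Since g''(t) = -6t - 17, we get g''(-6) = 19 > 0 ⇒ local minimum; g''(1/3) = -19 < 0 ⇒ local maximum.
Thus g has its local maximum at t = 1/3, with value 1/54.

1/3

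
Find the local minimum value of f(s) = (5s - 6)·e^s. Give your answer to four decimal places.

-6.1070

f'(s) = 5·e^s + (5s - 6)·1·e^s = (5s - 1)·e^s. Since e^s > 0, the only critical point is s = 1/5.
f''(1/5) has the same sign as 5 > 0, so this is a local minimum.
f(1/5) = (-5)·e^(1/5) ≈ -6.1070.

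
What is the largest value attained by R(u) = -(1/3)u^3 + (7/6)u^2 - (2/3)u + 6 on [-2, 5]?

44/3

The derivative is -u^2 + (7/3)u - 2/3, which vanishes at u = 1/3 and u = 2.
Evaluating at the critical points and endpoints: R(-2) = 44/3; R(1/3) = 955/162; R(2) = 20/3; R(5) = -59/6.
Hence the absolute maximum is 44/3 at u = -2.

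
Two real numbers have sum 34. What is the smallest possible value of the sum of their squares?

578

With a + b = 34, a^2 + b^2 = a^2 + (34 − a)^2.
The derivative 2a − 2(34 − a) = 4a − 68 vanishes at a = 17; second derivative 4 > 0, a minimum.
The minimum is 2·(17)^2 = 578.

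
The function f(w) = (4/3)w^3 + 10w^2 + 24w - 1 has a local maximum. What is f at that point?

-19

f'(w) = 4w^2 + 20w + 24. Setting f'(w) = 0 gives w ∈ {-3, -2}.
Second-derivative test with f''(w) = 8w + 20: f''(-3) = -4 < 0 ⇒ local maximum; f''(-2) = 4 > 0 ⇒ local minimum.
The local maximum is f(-3) = -19.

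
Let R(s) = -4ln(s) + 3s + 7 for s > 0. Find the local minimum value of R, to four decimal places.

9.8493

R'(s) = -4/s + 3 = 0 gives s = 4/3.
R''(s) = 4/s², which is positive for s > 0, so this is a local minimum.
R(4/3) = -4·ln(4/3) + 4 + 7 ≈ 9.8493.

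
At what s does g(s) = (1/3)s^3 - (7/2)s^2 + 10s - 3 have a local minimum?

g'(s) = s^2 - 7s + 10. Setting g'(s) = 0 gives s ∈ {2, 5}.
Second-derivative test with g''(s) = 2s - 7: g''(2) = -3 < 0 ⇒ local maximum; g''(5) = 3 > 0 ⇒ local minimum.
So the local minimum value is g(5) = 7/6.

5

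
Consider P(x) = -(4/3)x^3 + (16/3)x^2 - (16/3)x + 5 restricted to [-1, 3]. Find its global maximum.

17

P'(x) = -4x^2 + (32/3)x - 16/3, which vanishes at x = 2/3 and x = 2.
Compare values at every candidate in [-1, 3]: P(-1) = 17,  P(2/3) = 277/81,  P(2) = 5,  P(3) = 1.
The maximum over the interval is 17, attained at x = -1.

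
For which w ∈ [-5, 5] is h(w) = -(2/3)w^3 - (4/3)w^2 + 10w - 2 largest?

Differentiating, h'(w) = -2w^2 - (8/3)w + 10; which vanishes at w = -3 and w = 5/3.
Candidates: h(-5) = -2, h(-3) = -26, h(5/3) = 638/81, h(5) = -206/3.
So the maximum is h(5/3) = 638/81.

5/3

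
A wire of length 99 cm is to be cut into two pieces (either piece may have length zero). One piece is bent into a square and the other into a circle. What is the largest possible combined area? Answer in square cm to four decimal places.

Let x be the length used for the square. Square side x/4; circle radius (99−x)/(2π).
A(x) = (x/4)² + π·((99−x)/(2π))² = x²/16 + (99−x)²/(4π) for 0 ≤ x ≤ 99. A'(x) = x/8 − (99−x)/(2π) = 0 gives x = 4·99/(π+4) ≈ 55.4498.
A'' > 0, so the interior critical point is a minimum; the maximum is at an endpoint. A(0) = 779.9388 and A(99) = 612.5625, so the largest area is 779.9388.

779.9388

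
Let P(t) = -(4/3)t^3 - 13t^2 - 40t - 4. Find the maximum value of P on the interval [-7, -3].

289/3

The derivative is -4t^2 - 26t - 40, whose only zero in [-7, -3] is t = -4.
Compare values at every candidate in [-7, -3]: P(-7) = 289/3,  P(-4) = 100/3,  P(-3) = 35.
The maximum over the interval is 289/3, attained at t = -7.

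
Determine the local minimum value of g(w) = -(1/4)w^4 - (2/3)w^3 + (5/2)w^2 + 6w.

Critical points: g'(w) = -w^3 - 2w^2 + 5w + 6 vanishes at w = -3, -1, 2.
g''(w) = -3w^2 - 4w + 5. g''(-3) = -10 < 0 ⇒ local maximum; g''(-1) = 6 > 0 ⇒ local minimum; g''(2) = -15 < 0 ⇒ local maximum.
The local minimum is g(-1) = -37/12.

-37/12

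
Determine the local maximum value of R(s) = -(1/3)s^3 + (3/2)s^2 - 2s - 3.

-11/3

R'(s) = -s^2 + 3s - 2 = 0 at s = 1, 2.
Since R''(s) = -2s + 3, we get R''(1) = 1 > 0 ⇒ local minimum; R''(2) = -1 < 0 ⇒ local maximum.
The local maximum is R(2) = -11/3.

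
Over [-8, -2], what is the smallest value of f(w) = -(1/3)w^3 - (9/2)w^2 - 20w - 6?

The derivative is -w^2 - 9w - 20, which vanishes at w = -5 and w = -4.
Candidates: f(-8) = 110/3,  f(-5) = 139/6,  f(-4) = 70/3,  f(-2) = 56/3.
The minimum over the interval is 56/3, attained at w = -2.

56/3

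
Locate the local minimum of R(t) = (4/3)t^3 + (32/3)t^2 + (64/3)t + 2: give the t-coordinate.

R'(t) = 4t^2 + (64/3)t + 64/3. Setting R'(t) = 0 gives t ∈ {-4, -4/3}.
R''(t) = 8t + 64/3. R''(-4) = -32/3 < 0 ⇒ local maximum; R''(-4/3) = 32/3 > 0 ⇒ local minimum.
The local minimum is R(-4/3) = -862/81.

-4/3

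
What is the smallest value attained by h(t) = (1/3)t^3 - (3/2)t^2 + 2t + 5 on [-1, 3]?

7/6

The derivative is t^2 - 3t + 2, which vanishes at t = 1 and t = 2.
Evaluating at the critical points and endpoints: h(-1) = 7/6, h(1) = 35/6, h(2) = 17/3, h(3) = 13/2.
The minimum over the interval is 7/6, attained at t = -1.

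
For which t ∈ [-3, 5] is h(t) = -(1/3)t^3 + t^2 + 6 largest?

-3

Differentiating, h'(t) = -t^2 + 2t; which vanishes at t = 0 and t = 2.
Compare values at every candidate in [-3, 5]: h(-3) = 24; h(0) = 6; h(2) = 22/3; h(5) = -32/3.
So the maximum is h(-3) = 24.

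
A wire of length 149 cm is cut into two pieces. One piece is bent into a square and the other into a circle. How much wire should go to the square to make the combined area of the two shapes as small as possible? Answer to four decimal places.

83.4548

Let x be the length used for the square. Square side x/4; circle radius (149−x)/(2π).
A(x) = (x/4)² + π·((149−x)/(2π))² = x²/16 + (149−x)²/(4π) for 0 ≤ x ≤ 149. A'(x) = x/8 − (149−x)/(2π) = 0 gives x = 4·149/(π+4) ≈ 83.4548.
A'' = 1/8 + 1/(2π) > 0, so this gives the minimum combined area; x ≈ 83.4548 cm to the square.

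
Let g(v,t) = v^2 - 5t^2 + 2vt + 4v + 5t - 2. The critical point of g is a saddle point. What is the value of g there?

∂g/∂v = 2v + 2t + 4 = 0 and ∂g/∂t = 2v - 10t + 5 = 0, so (v, t) = (-25/12, 1/12).
The Hessian has g_{vv} = 2, g_{tt} = -10, g_{vt} = 2, giving D = -24 < 0, so the point is a saddle point.
g(-25/12, 1/12) = -143/24.

-143/24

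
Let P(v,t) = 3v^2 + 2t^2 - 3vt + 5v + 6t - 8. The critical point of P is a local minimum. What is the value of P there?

∂P/∂v = 6v - 3t + 5 = 0 and ∂P/∂t = -3v + 4t + 6 = 0, so (v, t) = (-38/15, -17/5).
The Hessian has P_{vv} = 6, P_{tt} = 4, P_{vt} = -3, giving D = 15 > 0 with P_{vv} > 0, so the point is a local minimum.
P(-38/15, -17/5) = -368/15.

-368/15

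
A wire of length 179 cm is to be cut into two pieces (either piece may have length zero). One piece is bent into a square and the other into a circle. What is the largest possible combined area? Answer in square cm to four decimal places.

2549.7418

Let x be the length used for the square. Square side x/4; circle radius (179−x)/(2π).
A(x) = (x/4)² + π·((179−x)/(2π))² = x²/16 + (179−x)²/(4π) for 0 ≤ x ≤ 179. A'(x) = x/8 − (179−x)/(2π) = 0 gives x = 4·179/(π+4) ≈ 100.2577.
A'' > 0, so the interior critical point is a minimum; the maximum is at an endpoint. A(0) = 2549.7418 and A(179) = 2002.5625, so the largest area is 2549.7418.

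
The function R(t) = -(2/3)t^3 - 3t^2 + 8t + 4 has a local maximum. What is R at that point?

25/3

R'(t) = -2t^2 - 6t + 8. Setting R'(t) = 0 gives t ∈ {-4, 1}.
R''(t) = -4t - 6. R''(-4) = 10 > 0 ⇒ local minimum; R''(1) = -10 < 0 ⇒ local maximum.
Thus R has its local maximum at t = 1, with value 25/3.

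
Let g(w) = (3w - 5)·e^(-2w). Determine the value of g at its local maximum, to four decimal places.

By the product rule, g'(w) = (-6w + 13)·e^(-2w). Since e^(-2w) > 0, the only critical point is w = 13/6.
g''(13/6) has the same sign as -6 < 0, so this is a local maximum.
g(13/6) = (3/2)·e^(-13/3) ≈ 0.0197.

0.0197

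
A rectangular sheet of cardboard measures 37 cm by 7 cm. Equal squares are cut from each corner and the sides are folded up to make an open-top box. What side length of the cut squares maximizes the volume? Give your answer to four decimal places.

1.6593

With cut size x, the volume is V(x) = x(37 − 2x)(7 − 2x) for 0 < x < 3.5.
V'(x) = 12x^2 − 176x + 259. Setting V'(x) = 0 gives x ≈ 1.6593 (the root in (0, 3.5)).
V''(x) = 24x − 176 is negative there, so this is the maximum; V ≈ 205.7444.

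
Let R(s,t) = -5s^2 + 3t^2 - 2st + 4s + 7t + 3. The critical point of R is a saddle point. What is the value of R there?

51/64

∂R/∂s = -10s - 2t + 4 = 0 and ∂R/∂t = -2s + 6t + 7 = 0, so (s, t) = (19/32, -31/32).
The Hessian has R_{ss} = -10, R_{tt} = 6, R_{st} = -2, giving D = -64 < 0, so the point is a saddle point.
R(19/32, -31/32) = 51/64.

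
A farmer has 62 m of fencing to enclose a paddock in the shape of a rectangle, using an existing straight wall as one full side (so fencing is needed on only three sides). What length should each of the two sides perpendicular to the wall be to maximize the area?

Let the sides perpendicular to the wall have length x and the parallel side y, so 2x + y = 62 and the area is A = xy = x(62 − 2x).
A'(x) = 62 − 4x = 0 gives x = 31/2, and A''(x) = −4 < 0 confirms a maximum.
Then y = 62 − 2·31/2 = 31 and A = 961/2.

31/2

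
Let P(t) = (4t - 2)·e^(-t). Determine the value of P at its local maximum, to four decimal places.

P'(t) = 4·e^(-t) + (4t - 2)·(-1)·e^(-t) = (-4t + 6)·e^(-t). Since e^(-t) > 0, the only critical point is t = 3/2.
P''(3/2) has the same sign as -4 < 0, so this is a local maximum.
P(3/2) = (4)·e^(-3/2) ≈ 0.8925.

0.8925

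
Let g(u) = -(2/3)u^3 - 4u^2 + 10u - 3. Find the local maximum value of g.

7/3

g'(u) = -2u^2 - 8u + 10 = 0 at u = -5, 1.
Since g''(u) = -4u - 8, we get g''(-5) = 12 > 0 ⇒ local minimum; g''(1) = -12 < 0 ⇒ local maximum.
So the local maximum value is g(1) = 7/3.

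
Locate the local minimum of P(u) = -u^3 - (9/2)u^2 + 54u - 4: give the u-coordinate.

P'(u) = -3u^2 - 9u + 54 = 0 at u = -6, 3.
Second-derivative test with P''(u) = -6u - 9: P''(-6) = 27 > 0 ⇒ local minimum; P''(3) = -27 < 0 ⇒ local maximum.
The local minimum is P(-6) = -274.

-6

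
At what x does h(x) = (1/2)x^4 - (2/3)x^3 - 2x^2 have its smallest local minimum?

2

h'(x) = 2x^3 - 2x^2 - 4x. Setting h'(x) = 0 gives x ∈ {-1, 0, 2}.
Second-derivative test with h''(x) = 6x^2 - 4x - 4: h''(-1) = 6 > 0 ⇒ local minimum; h''(0) = -4 < 0 ⇒ local maximum; h''(2) = 12 > 0 ⇒ local minimum.
The smallest local minimum is h(2) = -16/3.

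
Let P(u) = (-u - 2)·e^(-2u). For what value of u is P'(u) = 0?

-3/2

Differentiating with the product rule gives P'(u) = (2u + 3)·e^(-2u). Since e^(-2u) > 0, the only critical point is u = -3/2.
P''(-3/2) has the same sign as 2 > 0, so this is a local minimum.
P(-3/2) = (-1/2)·e^(3) ≈ -10.0428.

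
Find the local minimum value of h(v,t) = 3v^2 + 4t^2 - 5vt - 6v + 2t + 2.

∂h/∂v = 6v - 5t - 6 = 0 and ∂h/∂t = -5v + 8t + 2 = 0, so (v, t) = (38/23, 18/23).
The Hessian has h_{vv} = 6, h_{tt} = 8, h_{vt} = -5, giving D = 23 > 0 with h_{vv} > 0, so the point is a local minimum.
h(38/23, 18/23) = -50/23.

-50/23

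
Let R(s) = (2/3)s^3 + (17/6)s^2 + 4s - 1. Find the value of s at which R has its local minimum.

R'(s) = 2s^2 + (17/3)s + 4 = 0 at s = -3/2, -4/3.
Since R''(s) = 4s + 17/3, we get R''(-3/2) = -1/3 < 0 ⇒ local maximum; R''(-4/3) = 1/3 > 0 ⇒ local minimum.
So the local minimum value is R(-4/3) = -233/81.

-4/3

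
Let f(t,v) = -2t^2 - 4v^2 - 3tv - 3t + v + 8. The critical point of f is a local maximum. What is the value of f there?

231/23

∂f/∂t = -4t - 3v - 3 = 0 and ∂f/∂v = -3t - 8v + 1 = 0, so (t, v) = (-27/23, 13/23).
The Hessian has f_{tt} = -4, f_{vv} = -8, f_{tv} = -3, giving D = 23 > 0 with f_{tt} < 0, so the point is a local maximum.
f(-27/23, 13/23) = 231/23.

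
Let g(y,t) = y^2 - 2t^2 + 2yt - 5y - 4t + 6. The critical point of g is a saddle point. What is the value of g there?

-1/6

∂g/∂y = 2y + 2t - 5 = 0 and ∂g/∂t = 2y - 4t - 4 = 0, so (y, t) = (7/3, 1/6).
The Hessian has g_{yy} = 2, g_{tt} = -4, g_{yt} = 2, giving D = -12 < 0, so the point is a saddle point.
g(7/3, 1/6) = -1/6.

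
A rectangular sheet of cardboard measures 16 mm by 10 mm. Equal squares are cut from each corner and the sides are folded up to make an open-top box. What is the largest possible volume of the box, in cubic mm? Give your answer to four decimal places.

With cut size x, the volume is V(x) = x(16 − 2x)(10 − 2x) for 0 < x < 5.
V'(x) = 12x^2 − 104x + 160. Setting V'(x) = 0 gives x ≈ 2.0000 (the root in (0, 5)).
V''(x) = 24x − 104 is negative there, so this is the maximum; V ≈ 144.0000.

144.0000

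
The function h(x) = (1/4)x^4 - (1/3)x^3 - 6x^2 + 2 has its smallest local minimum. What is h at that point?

-154/3

h'(x) = x^3 - x^2 - 12x. Setting h'(x) = 0 gives x ∈ {-3, 0, 4}.
Since h''(x) = 3x^2 - 2x - 12, we get h''(-3) = 21 > 0 ⇒ local minimum; h''(0) = -12 < 0 ⇒ local maximum; h''(4) = 28 > 0 ⇒ local minimum.
Thus h has its smallest local minimum at x = 4, with value -154/3.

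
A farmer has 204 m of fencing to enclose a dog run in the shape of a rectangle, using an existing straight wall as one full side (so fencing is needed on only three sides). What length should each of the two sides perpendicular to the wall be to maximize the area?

Let the sides perpendicular to the wall have length x and the parallel side y, so 2x + y = 204 and the area is A = xy = x(204 − 2x).
A'(x) = 204 − 4x = 0 gives x = 51, and A''(x) = −4 < 0 confirms a maximum.
Then y = 204 − 2·51 = 102 and A = 5202.

51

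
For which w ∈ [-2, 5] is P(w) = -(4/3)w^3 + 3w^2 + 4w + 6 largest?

Differentiating, P'(w) = -4w^2 + 6w + 4; which vanishes at w = -1/2 and w = 2.
Compare values at every candidate in [-2, 5]: P(-2) = 62/3; P(-1/2) = 59/12; P(2) = 46/3; P(5) = -197/3.
The maximum over the interval is 62/3, attained at w = -2.

-2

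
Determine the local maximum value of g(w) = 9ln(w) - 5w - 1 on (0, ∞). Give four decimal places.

g'(w) = 9/w − 5 = 0 gives w = 9/5.
g''(w) = -9/w², which is negative for w > 0, so this is a local maximum.
g(9/5) = 9·ln(9/5) - 9 - 1 ≈ -4.7099.

-4.7099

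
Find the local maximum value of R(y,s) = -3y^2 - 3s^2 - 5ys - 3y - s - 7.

-62/11

∂R/∂y = -6y - 5s - 3 = 0 and ∂R/∂s = -5y - 6s - 1 = 0, so (y, s) = (-13/11, 9/11).
The Hessian has R_{yy} = -6, R_{ss} = -6, R_{ys} = -5, giving D = 11 > 0 with R_{yy} < 0, so the point is a local maximum.
R(-13/11, 9/11) = -62/11.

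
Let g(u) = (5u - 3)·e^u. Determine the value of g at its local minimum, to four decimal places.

-3.3516

g'(u) = 5·e^u + (5u - 3)·1·e^u = (5u + 2)·e^u. Since e^u > 0, the only critical point is u = -2/5.
g''(-2/5) has the same sign as 5 > 0, so this is a local minimum.
g(-2/5) = (-5)·e^(-2/5) ≈ -3.3516.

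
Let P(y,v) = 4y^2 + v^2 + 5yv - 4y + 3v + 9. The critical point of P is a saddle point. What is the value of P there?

193/9

∂P/∂y = 8y + 5v - 4 = 0 and ∂P/∂v = 5y + 2v + 3 = 0, so (y, v) = (-23/9, 44/9).
The Hessian has P_{yy} = 8, P_{vv} = 2, P_{yv} = 5, giving D = -9 < 0, so the point is a saddle point.
P(-23/9, 44/9) = 193/9.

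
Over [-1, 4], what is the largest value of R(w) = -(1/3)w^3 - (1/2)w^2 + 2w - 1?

Differentiating, R'(w) = -w^2 - w + 2; whose only zero in [-1, 4] is w = 1.
Candidates: R(-1) = -19/6, R(1) = 1/6, R(4) = -67/3.
The maximum over the interval is 1/6, attained at w = 1.

1/6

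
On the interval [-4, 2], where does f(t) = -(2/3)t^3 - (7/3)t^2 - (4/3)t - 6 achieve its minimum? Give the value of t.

The derivative is -2t^2 - (14/3)t - 4/3, which vanishes at t = -2 and t = -1/3.
Compare values at every candidate in [-4, 2]: f(-4) = 14/3,  f(-2) = -22/3,  f(-1/3) = -469/81,  f(2) = -70/3.
The minimum over the interval is -70/3, attained at t = 2.

2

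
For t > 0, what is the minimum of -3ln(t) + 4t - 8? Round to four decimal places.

-4.1370

R'(t) = -3/t + 4 = 0 gives t = 3/4.
R''(t) = 3/t², which is positive for t > 0, so this is a local minimum.
R(3/4) = -3·ln(3/4) + 3 - 8 ≈ -4.1370.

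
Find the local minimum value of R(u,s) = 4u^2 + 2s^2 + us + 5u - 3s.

-101/31

∂R/∂u = 8u + s + 5 = 0 and ∂R/∂s = u + 4s - 3 = 0, so (u, s) = (-23/31, 29/31).
The Hessian has R_{uu} = 8, R_{ss} = 4, R_{us} = 1, giving D = 31 > 0 with R_{uu} > 0, so the point is a local minimum.
R(-23/31, 29/31) = -101/31.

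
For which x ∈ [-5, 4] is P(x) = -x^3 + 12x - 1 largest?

-5

P'(x) = -3x^2 + 12, which vanishes at x = -2 and x = 2.
Compare values at every candidate in [-5, 4]: P(-5) = 64; P(-2) = -17; P(2) = 15; P(4) = -17.
Hence the absolute maximum is 64 at x = -5.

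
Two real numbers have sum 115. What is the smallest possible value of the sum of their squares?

With a + b = 115, a^2 + b^2 = a^2 + (115 − a)^2.
The derivative 2a − 2(115 − a) = 4a − 230 vanishes at a = 115/2; second derivative 4 > 0, a minimum.
The minimum is 2·(115/2)^2 = 13225/2.

13225/2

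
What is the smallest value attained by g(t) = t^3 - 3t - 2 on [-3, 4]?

-20

g'(t) = 3t^2 - 3, which vanishes at t = -1 and t = 1.
Compare values at every candidate in [-3, 4]: g(-3) = -20,  g(-1) = 0,  g(1) = -4,  g(4) = 50.
So the minimum is g(-3) = -20.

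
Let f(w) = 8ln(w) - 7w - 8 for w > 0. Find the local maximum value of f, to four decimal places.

f'(w) = 8/w − 7 = 0 gives w = 8/7.
f''(w) = -8/w², which is negative for w > 0, so this is a local maximum.
f(8/7) = 8·ln(8/7) - 8 - 8 ≈ -14.9317.

-14.9317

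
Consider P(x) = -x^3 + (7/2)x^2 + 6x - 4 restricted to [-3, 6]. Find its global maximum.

73/2

The derivative is -3x^2 + 7x + 6, which vanishes at x = -2/3 and x = 3.
Candidates: P(-3) = 73/2,  P(-2/3) = -166/27,  P(3) = 37/2,  P(6) = -58.
Hence the absolute maximum is 73/2 at x = -3.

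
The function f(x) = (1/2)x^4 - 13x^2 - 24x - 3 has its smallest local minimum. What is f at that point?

-179

f'(x) = 2x^3 - 26x - 24. Setting f'(x) = 0 gives x ∈ {-3, -1, 4}.
f''(x) = 6x^2 - 26. f''(-3) = 28 > 0 ⇒ local minimum; f''(-1) = -20 < 0 ⇒ local maximum; f''(4) = 70 > 0 ⇒ local minimum.
The smallest local minimum is f(4) = -179.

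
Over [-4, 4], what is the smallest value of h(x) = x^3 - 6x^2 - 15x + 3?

-97

Differentiating, h'(x) = 3x^2 - 12x - 15; whose only zero in [-4, 4] is x = -1.
Evaluating at the critical points and endpoints: h(-4) = -97,  h(-1) = 11,  h(4) = -89.
So the minimum is h(-4) = -97.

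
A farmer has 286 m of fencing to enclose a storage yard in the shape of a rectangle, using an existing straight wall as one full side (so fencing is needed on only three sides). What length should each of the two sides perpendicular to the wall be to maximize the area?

143/2

Let the sides perpendicular to the wall have length x and the parallel side y, so 2x + y = 286 and the area is A = xy = x(286 − 2x).
A'(x) = 286 − 4x = 0 gives x = 143/2, and A''(x) = −4 < 0 confirms a maximum.
Then y = 286 − 2·143/2 = 143 and A = 20449/2.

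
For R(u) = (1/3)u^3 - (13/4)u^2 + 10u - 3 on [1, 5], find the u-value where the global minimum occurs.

1

The derivative is u^2 - (13/2)u + 10, which vanishes at u = 5/2 and u = 4.
Compare values at every candidate in [1, 5]: R(1) = 49/12,  R(5/2) = 331/48,  R(4) = 19/3,  R(5) = 89/12.
So the minimum is R(1) = 49/12.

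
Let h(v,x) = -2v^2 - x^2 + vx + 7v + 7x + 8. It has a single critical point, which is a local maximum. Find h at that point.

36

∂h/∂v = -4v + x + 7 = 0 and ∂h/∂x = v - 2x + 7 = 0, so (v, x) = (3, 5).
The Hessian has h_{vv} = -4, h_{xx} = -2, h_{vx} = 1, giving D = 7 > 0 with h_{vv} < 0, so the point is a local maximum.
h(3, 5) = 36.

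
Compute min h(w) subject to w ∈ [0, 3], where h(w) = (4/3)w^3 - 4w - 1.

Differentiating, h'(w) = 4w^2 - 4; whose only zero in [0, 3] is w = 1.
Compare values at every candidate in [0, 3]: h(0) = -1; h(1) = -11/3; h(3) = 23.
The minimum over the interval is -11/3, attained at w = 1.

-11/3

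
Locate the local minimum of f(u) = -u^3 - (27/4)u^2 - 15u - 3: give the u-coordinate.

Critical points: f'(u) = -3u^2 - (27/2)u - 15 vanishes at u = -5/2, -2.
Second-derivative test with f''(u) = -6u - 27/2: f''(-5/2) = 3/2 > 0 ⇒ local minimum; f''(-2) = -3/2 < 0 ⇒ local maximum.
Thus f has its local minimum at u = -5/2, with value 127/16.

-5/2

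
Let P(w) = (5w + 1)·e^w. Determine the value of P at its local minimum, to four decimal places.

By the product rule, P'(w) = (5w + 6)·e^w. Since e^w > 0, the only critical point is w = -6/5.
P''(-6/5) has the same sign as 5 > 0, so this is a local minimum.
P(-6/5) = (-5)·e^(-6/5) ≈ -1.5060.

-1.5060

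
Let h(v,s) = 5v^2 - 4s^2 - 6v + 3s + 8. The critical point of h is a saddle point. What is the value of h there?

541/80

∂h/∂v = 10v - 6 = 0 and ∂h/∂s = -8s + 3 = 0, so (v, s) = (3/5, 3/8).
The Hessian has h_{vv} = 10, h_{ss} = -8, h_{vs} = 0, giving D = -80 < 0, so the point is a saddle point.
h(3/5, 3/8) = 541/80.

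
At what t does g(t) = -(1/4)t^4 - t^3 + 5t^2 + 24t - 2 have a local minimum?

-2

Critical points: g'(t) = -t^3 - 3t^2 + 10t + 24 vanishes at t = -4, -2, 3.
Since g''(t) = -3t^2 - 6t + 10, we get g''(-4) = -14 < 0 ⇒ local maximum; g''(-2) = 10 > 0 ⇒ local minimum; g''(3) = -35 < 0 ⇒ local maximum.
The local minimum is g(-2) = -26.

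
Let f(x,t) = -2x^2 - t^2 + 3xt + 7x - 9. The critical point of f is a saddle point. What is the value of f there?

-58

∂f/∂x = -4x + 3t + 7 = 0 and ∂f/∂t = 3x - 2t = 0, so (x, t) = (-14, -21).
The Hessian has f_{xx} = -4, f_{tt} = -2, f_{xt} = 3, giving D = -1 < 0, so the point is a saddle point.
f(-14, -21) = -58.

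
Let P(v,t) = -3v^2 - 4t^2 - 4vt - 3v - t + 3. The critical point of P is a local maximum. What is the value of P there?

∂P/∂v = -6v - 4t - 3 = 0 and ∂P/∂t = -4v - 8t - 1 = 0, so (v, t) = (-5/8, 3/16).
The Hessian has P_{vv} = -6, P_{tt} = -8, P_{vt} = -4, giving D = 32 > 0 with P_{vv} < 0, so the point is a local maximum.
P(-5/8, 3/16) = 123/32.

123/32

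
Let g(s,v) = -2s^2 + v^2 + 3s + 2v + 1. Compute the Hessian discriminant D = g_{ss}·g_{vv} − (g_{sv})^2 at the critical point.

-8

∂g/∂s = -4s + 3 = 0 and ∂g/∂v = 2v + 2 = 0, so (s, v) = (3/4, -1).
The Hessian has g_{ss} = -4, g_{vv} = 2, g_{sv} = 0, giving D = -8 < 0, so the point is a saddle point.
D = (-4)·(2) − (0)^2 = -8.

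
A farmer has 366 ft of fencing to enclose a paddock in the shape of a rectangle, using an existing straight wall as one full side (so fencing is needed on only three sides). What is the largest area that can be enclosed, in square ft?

33489/2

Let the sides perpendicular to the wall have length x and the parallel side y, so 2x + y = 366 and the area is A = xy = x(366 − 2x).
A'(x) = 366 − 4x = 0 gives x = 183/2, and A''(x) = −4 < 0 confirms a maximum.
Then y = 366 − 2·183/2 = 183 and A = 33489/2.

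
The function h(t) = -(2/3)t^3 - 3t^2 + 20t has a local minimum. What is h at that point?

-275/3

h'(t) = -2t^2 - 6t + 20. Setting h'(t) = 0 gives t ∈ {-5, 2}.
h''(t) = -4t - 6. h''(-5) = 14 > 0 ⇒ local minimum; h''(2) = -14 < 0 ⇒ local maximum.
The local minimum is h(-5) = -275/3.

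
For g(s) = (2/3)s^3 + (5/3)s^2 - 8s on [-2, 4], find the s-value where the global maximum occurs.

4

g'(s) = 2s^2 + (10/3)s - 8, whose only zero in [-2, 4] is s = 4/3.
Evaluating at the critical points and endpoints: g(-2) = 52/3; g(4/3) = -496/81; g(4) = 112/3.
Hence the absolute maximum is 112/3 at s = 4.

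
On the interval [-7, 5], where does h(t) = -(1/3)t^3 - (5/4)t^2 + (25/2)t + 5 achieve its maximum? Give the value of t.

5/2

The derivative is -t^2 - (5/2)t + 25/2, which vanishes at t = -5 and t = 5/2.
Evaluating at the critical points and endpoints: h(-7) = -353/12,  h(-5) = -565/12,  h(5/2) = 1115/48,  h(5) = -65/12.
The maximum over the interval is 1115/48, attained at t = 5/2.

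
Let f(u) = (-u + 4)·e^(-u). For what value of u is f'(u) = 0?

Differentiating with the product rule gives f'(u) = (u - 5)·e^(-u). Since e^(-u) > 0, the only critical point is u = 5.
f''(5) has the same sign as 1 > 0, so this is a local minimum.
f(5) = (-1)·e^(-5) ≈ -0.0067.

5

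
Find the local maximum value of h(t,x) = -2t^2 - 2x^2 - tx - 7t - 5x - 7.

8/15

∂h/∂t = -4t - x - 7 = 0 and ∂h/∂x = -t - 4x - 5 = 0, so (t, x) = (-23/15, -13/15).
The Hessian has h_{tt} = -4, h_{xx} = -4, h_{tx} = -1, giving D = 15 > 0 with h_{tt} < 0, so the point is a local maximum.
h(-23/15, -13/15) = 8/15.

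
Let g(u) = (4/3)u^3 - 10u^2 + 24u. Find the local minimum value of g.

g'(u) = 4u^2 - 20u + 24 = 0 at u = 2, 3.
g''(u) = 8u - 20. g''(2) = -4 < 0 ⇒ local maximum; g''(3) = 4 > 0 ⇒ local minimum.
Thus g has its local minimum at u = 3, with value 18.

18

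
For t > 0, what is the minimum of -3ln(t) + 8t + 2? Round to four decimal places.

h'(t) = -3/t + 8 = 0 gives t = 3/8.
h''(t) = 3/t², which is positive for t > 0, so this is a local minimum.
h(3/8) = -3·ln(3/8) + 3 + 2 ≈ 7.9425.

7.9425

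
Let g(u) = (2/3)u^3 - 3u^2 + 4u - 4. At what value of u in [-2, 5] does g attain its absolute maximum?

5

Differentiating, g'(u) = 2u^2 - 6u + 4; which vanishes at u = 1 and u = 2.
Candidates: g(-2) = -88/3; g(1) = -7/3; g(2) = -8/3; g(5) = 73/3.
So the maximum is g(5) = 73/3.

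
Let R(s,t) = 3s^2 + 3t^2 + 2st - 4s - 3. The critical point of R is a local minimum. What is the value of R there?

-9/2

∂R/∂s = 6s + 2t - 4 = 0 and ∂R/∂t = 2s + 6t = 0, so (s, t) = (3/4, -1/4).
The Hessian has R_{ss} = 6, R_{tt} = 6, R_{st} = 2, giving D = 32 > 0 with R_{ss} > 0, so the point is a local minimum.
R(3/4, -1/4) = -9/2.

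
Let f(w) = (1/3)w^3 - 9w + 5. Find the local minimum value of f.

f'(w) = w^2 - 9 = 0 at w = -3, 3.
Second-derivative test with f''(w) = 2w: f''(-3) = -6 < 0 ⇒ local maximum; f''(3) = 6 > 0 ⇒ local minimum.
So the local minimum value is f(3) = -13.

-13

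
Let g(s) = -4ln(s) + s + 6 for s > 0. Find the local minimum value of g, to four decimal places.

4.4548

g'(s) = -4/s + 1 = 0 gives s = 4.
g''(s) = 4/s², which is positive for s > 0, so this is a local minimum.
g(4) = -4·ln(4) + 4 + 6 ≈ 4.4548.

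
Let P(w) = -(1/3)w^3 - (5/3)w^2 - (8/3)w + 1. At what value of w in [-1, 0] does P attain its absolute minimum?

0

P'(w) = -w^2 - (10/3)w - 8/3, which has no zeros in [-1, 0].
Compare values at every candidate in [-1, 0]: P(-1) = 7/3; P(0) = 1.
The minimum over the interval is 1, attained at w = 0.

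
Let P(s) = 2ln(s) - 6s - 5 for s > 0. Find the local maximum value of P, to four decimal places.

P'(s) = 2/s − 6 = 0 gives s = 1/3.
P''(s) = -2/s², which is negative for s > 0, so this is a local maximum.
P(1/3) = 2·ln(1/3) - 2 - 5 ≈ -9.1972.

-9.1972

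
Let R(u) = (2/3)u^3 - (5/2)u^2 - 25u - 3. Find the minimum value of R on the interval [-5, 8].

The derivative is 2u^2 - 5u - 25, which vanishes at u = -5/2 and u = 5.
Evaluating at the critical points and endpoints: R(-5) = -143/6,  R(-5/2) = 803/24,  R(5) = -643/6,  R(8) = -65/3.
The minimum over the interval is -643/6, attained at u = 5.

-643/6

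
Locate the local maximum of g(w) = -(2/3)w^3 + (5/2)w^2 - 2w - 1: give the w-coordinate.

Critical points: g'(w) = -2w^2 + 5w - 2 vanishes at w = 1/2, 2.
Second-derivative test with g''(w) = -4w + 5: g''(1/2) = 3 > 0 ⇒ local minimum; g''(2) = -3 < 0 ⇒ local maximum.
The local maximum is g(2) = -1/3.

2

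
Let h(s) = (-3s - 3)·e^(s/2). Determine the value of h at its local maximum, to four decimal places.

Differentiating with the product rule gives h'(s) = (-(3/2)s - 9/2)·e^(s/2). Since e^(s/2) > 0, the only critical point is s = -3.
h''(-3) has the same sign as -3/2 < 0, so this is a local maximum.
h(-3) = (6)·e^(-3/2) ≈ 1.3388.

1.3388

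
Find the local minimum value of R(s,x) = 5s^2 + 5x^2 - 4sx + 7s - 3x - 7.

-397/42

∂R/∂s = 10s - 4x + 7 = 0 and ∂R/∂x = -4s + 10x - 3 = 0, so (s, x) = (-29/42, 1/42).
The Hessian has R_{ss} = 10, R_{xx} = 10, R_{sx} = -4, giving D = 84 > 0 with R_{ss} > 0, so the point is a local minimum.
R(-29/42, 1/42) = -397/42.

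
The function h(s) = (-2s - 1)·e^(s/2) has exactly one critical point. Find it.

-5/2

h'(s) = (-2)·e^(s/2) + (-2s - 1)·(1/2)·e^(s/2) = (-s - 5/2)·e^(s/2). Since e^(s/2) > 0, the only critical point is s = -5/2.
h''(-5/2) has the same sign as -1 < 0, so this is a local maximum.
h(-5/2) = (4)·e^(-5/4) ≈ 1.1460.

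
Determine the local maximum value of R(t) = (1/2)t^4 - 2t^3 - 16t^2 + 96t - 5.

R'(t) = 2t^3 - 6t^2 - 32t + 96 = 0 at t = -4, 3, 4.
Since R''(t) = 6t^2 - 12t - 32, we get R''(-4) = 112 > 0 ⇒ local minimum; R''(3) = -14 < 0 ⇒ local maximum; R''(4) = 16 > 0 ⇒ local minimum.
So the local maximum value is R(3) = 251/2.

251/2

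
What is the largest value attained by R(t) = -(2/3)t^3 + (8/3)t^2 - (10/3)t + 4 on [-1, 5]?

R'(t) = -2t^2 + (16/3)t - 10/3, which vanishes at t = 1 and t = 5/3.
Compare values at every candidate in [-1, 5]: R(-1) = 32/3, R(1) = 8/3, R(5/3) = 224/81, R(5) = -88/3.
The maximum over the interval is 32/3, attained at t = -1.

32/3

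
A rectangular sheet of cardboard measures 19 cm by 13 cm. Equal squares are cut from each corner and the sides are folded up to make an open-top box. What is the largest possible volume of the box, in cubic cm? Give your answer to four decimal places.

With cut size x, the volume is V(x) = x(19 − 2x)(13 − 2x) for 0 < x < 6.5.
V'(x) = 12x^2 − 128x + 247. Setting V'(x) = 0 gives x ≈ 2.5296 (the root in (0, 6.5)).
V''(x) = 24x − 128 is negative there, so this is the maximum; V ≈ 280.0295.

280.0295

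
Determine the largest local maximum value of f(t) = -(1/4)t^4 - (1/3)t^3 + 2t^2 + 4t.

28/3

f'(t) = -t^3 - t^2 + 4t + 4 = 0 at t = -2, -1, 2.
f''(t) = -3t^2 - 2t + 4. f''(-2) = -4 < 0 ⇒ local maximum; f''(-1) = 3 > 0 ⇒ local minimum; f''(2) = -12 < 0 ⇒ local maximum.
Thus f has its largest local maximum at t = 2, with value 28/3.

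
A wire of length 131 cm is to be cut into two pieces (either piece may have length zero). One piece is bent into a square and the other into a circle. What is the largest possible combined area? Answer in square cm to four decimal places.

1365.6290

Let x be the length used for the square. Square side x/4; circle radius (131−x)/(2π).
A(x) = (x/4)² + π·((131−x)/(2π))² = x²/16 + (131−x)²/(4π) for 0 ≤ x ≤ 131. A'(x) = x/8 − (131−x)/(2π) = 0 gives x = 4·131/(π+4) ≈ 73.3730.
A'' > 0, so the interior critical point is a minimum; the maximum is at an endpoint. A(0) = 1365.6290 and A(131) = 1072.5625, so the largest area is 1365.6290.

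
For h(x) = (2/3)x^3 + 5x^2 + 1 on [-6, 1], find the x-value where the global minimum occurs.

The derivative is 2x^2 + 10x, which vanishes at x = -5 and x = 0.
Compare values at every candidate in [-6, 1]: h(-6) = 37, h(-5) = 128/3, h(0) = 1, h(1) = 20/3.
The minimum over the interval is 1, attained at x = 0.

0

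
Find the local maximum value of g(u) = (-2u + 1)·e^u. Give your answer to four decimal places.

1.2131

By the product rule, g'(u) = (-2u - 1)·e^u. Since e^u > 0, the only critical point is u = -1/2.
g''(-1/2) has the same sign as -2 < 0, so this is a local maximum.
g(-1/2) = (2)·e^(-1/2) ≈ 1.2131.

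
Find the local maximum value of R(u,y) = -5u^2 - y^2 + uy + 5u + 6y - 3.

178/19

∂R/∂u = -10u + y + 5 = 0 and ∂R/∂y = u - 2y + 6 = 0, so (u, y) = (16/19, 65/19).
The Hessian has R_{uu} = -10, R_{yy} = -2, R_{uy} = 1, giving D = 19 > 0 with R_{uu} < 0, so the point is a local maximum.
R(16/19, 65/19) = 178/19.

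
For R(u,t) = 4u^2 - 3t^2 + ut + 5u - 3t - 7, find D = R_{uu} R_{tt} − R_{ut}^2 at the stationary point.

∂R/∂u = 8u + t + 5 = 0 and ∂R/∂t = u - 6t - 3 = 0, so (u, t) = (-27/49, -29/49).
The Hessian has R_{uu} = 8, R_{tt} = -6, R_{ut} = 1, giving D = -49 < 0, so the point is a saddle point.
D = (8)·(-6) − (1)^2 = -49.

-49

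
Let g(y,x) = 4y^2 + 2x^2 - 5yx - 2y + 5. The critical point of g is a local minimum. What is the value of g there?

27/7

∂g/∂y = 8y - 5x - 2 = 0 and ∂g/∂x = -5y + 4x = 0, so (y, x) = (8/7, 10/7).
The Hessian has g_{yy} = 8, g_{xx} = 4, g_{yx} = -5, giving D = 7 > 0 with g_{yy} > 0, so the point is a local minimum.
g(8/7, 10/7) = 27/7.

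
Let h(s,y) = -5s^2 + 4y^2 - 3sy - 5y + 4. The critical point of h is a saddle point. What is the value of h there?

231/89

∂h/∂s = -10s - 3y = 0 and ∂h/∂y = -3s + 8y - 5 = 0, so (s, y) = (-15/89, 50/89).
The Hessian has h_{ss} = -10, h_{yy} = 8, h_{sy} = -3, giving D = -89 < 0, so the point is a saddle point.
h(-15/89, 50/89) = 231/89.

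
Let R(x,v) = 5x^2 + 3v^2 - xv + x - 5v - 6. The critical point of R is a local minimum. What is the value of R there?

-477/59

∂R/∂x = 10x - v + 1 = 0 and ∂R/∂v = -x + 6v - 5 = 0, so (x, v) = (-1/59, 49/59).
The Hessian has R_{xx} = 10, R_{vv} = 6, R_{xv} = -1, giving D = 59 > 0 with R_{xx} > 0, so the point is a local minimum.
R(-1/59, 49/59) = -477/59.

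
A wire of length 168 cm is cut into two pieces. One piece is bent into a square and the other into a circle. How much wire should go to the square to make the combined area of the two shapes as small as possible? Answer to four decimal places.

Let x be the length used for the square. Square side x/4; circle radius (168−x)/(2π).
A(x) = (x/4)² + π·((168−x)/(2π))² = x²/16 + (168−x)²/(4π) for 0 ≤ x ≤ 168. A'(x) = x/8 − (168−x)/(2π) = 0 gives x = 4·168/(π+4) ≈ 94.0967.
A'' = 1/8 + 1/(2π) > 0, so this gives the minimum combined area; x ≈ 94.0967 cm to the square.

94.0967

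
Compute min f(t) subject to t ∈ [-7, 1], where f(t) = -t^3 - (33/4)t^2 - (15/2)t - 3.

f'(t) = -3t^2 - (33/2)t - 15/2, which vanishes at t = -5 and t = -1/2.
Compare values at every candidate in [-7, 1]: f(-7) = -47/4, f(-5) = -187/4, f(-1/2) = -19/16, f(1) = -79/4.
So the minimum is f(-5) = -187/4.

-187/4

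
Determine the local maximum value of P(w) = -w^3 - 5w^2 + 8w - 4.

Critical points: P'(w) = -3w^2 - 10w + 8 vanishes at w = -4, 2/3.
Second-derivative test with P''(w) = -6w - 10: P''(-4) = 14 > 0 ⇒ local minimum; P''(2/3) = -14 < 0 ⇒ local maximum.
So the local maximum value is P(2/3) = -32/27.

-32/27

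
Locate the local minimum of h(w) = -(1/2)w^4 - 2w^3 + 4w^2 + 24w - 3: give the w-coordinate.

-2

h'(w) = -2w^3 - 6w^2 + 8w + 24 = 0 at w = -3, -2, 2.
h''(w) = -6w^2 - 12w + 8. h''(-3) = -10 < 0 ⇒ local maximum; h''(-2) = 8 > 0 ⇒ local minimum; h''(2) = -40 < 0 ⇒ local maximum.
So the local minimum value is h(-2) = -27.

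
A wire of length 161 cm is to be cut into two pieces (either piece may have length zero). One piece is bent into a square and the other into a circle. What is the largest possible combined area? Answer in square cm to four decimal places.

2062.7276

Let x be the length used for the square. Square side x/4; circle radius (161−x)/(2π).
A(x) = (x/4)² + π·((161−x)/(2π))² = x²/16 + (161−x)²/(4π) for 0 ≤ x ≤ 161. A'(x) = x/8 − (161−x)/(2π) = 0 gives x = 4·161/(π+4) ≈ 90.1760.
A'' > 0, so the interior critical point is a minimum; the maximum is at an endpoint. A(0) = 2062.7276 and A(161) = 1620.0625, so the largest area is 2062.7276.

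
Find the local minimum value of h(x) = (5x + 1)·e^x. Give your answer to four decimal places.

By the product rule, h'(x) = (5x + 6)·e^x. Since e^x > 0, the only critical point is x = -6/5.
h''(-6/5) has the same sign as 5 > 0, so this is a local minimum.
h(-6/5) = (-5)·e^(-6/5) ≈ -1.5060.

-1.5060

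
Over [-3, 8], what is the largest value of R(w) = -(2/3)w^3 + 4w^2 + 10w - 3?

The derivative is -2w^2 + 8w + 10, which vanishes at w = -1 and w = 5.
Candidates: R(-3) = 21; R(-1) = -25/3; R(5) = 191/3; R(8) = -25/3.
So the maximum is R(5) = 191/3.

191/3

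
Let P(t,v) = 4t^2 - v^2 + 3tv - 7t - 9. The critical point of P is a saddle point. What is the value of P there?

∂P/∂t = 8t + 3v - 7 = 0 and ∂P/∂v = 3t - 2v = 0, so (t, v) = (14/25, 21/25).
The Hessian has P_{tt} = 8, P_{vv} = -2, P_{tv} = 3, giving D = -25 < 0, so the point is a saddle point.
P(14/25, 21/25) = -274/25.

-274/25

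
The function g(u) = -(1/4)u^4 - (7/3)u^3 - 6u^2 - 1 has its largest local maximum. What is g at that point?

-1

g'(u) = -u^3 - 7u^2 - 12u = 0 at u = -4, -3, 0.
Second-derivative test with g''(u) = -3u^2 - 14u - 12: g''(-4) = -4 < 0 ⇒ local maximum; g''(-3) = 3 > 0 ⇒ local minimum; g''(0) = -12 < 0 ⇒ local maximum.
So the largest local maximum value is g(0) = -1.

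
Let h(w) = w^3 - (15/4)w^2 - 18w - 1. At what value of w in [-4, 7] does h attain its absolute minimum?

Differentiating, h'(w) = 3w^2 - (15/2)w - 18; which vanishes at w = -3/2 and w = 4.
Candidates: h(-4) = -53, h(-3/2) = 227/16, h(4) = -69, h(7) = 129/4.
So the minimum is h(4) = -69.

4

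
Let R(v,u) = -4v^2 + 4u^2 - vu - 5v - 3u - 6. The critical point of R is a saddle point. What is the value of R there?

∂R/∂v = -8v - u - 5 = 0 and ∂R/∂u = -v + 8u - 3 = 0, so (v, u) = (-43/65, 19/65).
The Hessian has R_{vv} = -8, R_{uu} = 8, R_{vu} = -1, giving D = -65 < 0, so the point is a saddle point.
R(-43/65, 19/65) = -311/65.

-311/65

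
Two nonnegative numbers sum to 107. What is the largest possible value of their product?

11449/4

With x + y = 107, the product is P(x) = x(107 − x).
P'(x) = 107 − 2x = 0 gives x = 107/2; P'' = −2 < 0, so this is the maximum.
P = 107/2·107/2 = 11449/4.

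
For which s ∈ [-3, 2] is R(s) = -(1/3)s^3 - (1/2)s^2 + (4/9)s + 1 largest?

-3

Differentiating, R'(s) = -s^2 - s + 4/9; which vanishes at s = -4/3 and s = 1/3.
Compare values at every candidate in [-3, 2]: R(-3) = 25/6; R(-4/3) = 25/81; R(1/3) = 175/162; R(2) = -25/9.
So the maximum is R(-3) = 25/6.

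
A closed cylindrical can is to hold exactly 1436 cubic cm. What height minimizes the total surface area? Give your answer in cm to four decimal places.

12.2280

With radius r and height h, πr²h = 1436 so h = 1436/(πr²), and S(r) = 2πr² + 2πrh = 2πr² + 2·1436/r.
S'(r) = 4πr − 2·1436/r² = 0 ⇒ r³ = 1436/(2π), so r ≈ 6.1140 and h = 2r ≈ 12.2280.
S''(r) = 4π + 4·1436/r³ > 0, so this is the minimum; S ≈ 704.6133.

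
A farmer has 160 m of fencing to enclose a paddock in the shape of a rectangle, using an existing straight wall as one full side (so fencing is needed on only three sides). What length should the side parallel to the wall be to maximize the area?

80

Let the sides perpendicular to the wall have length x and the parallel side y, so 2x + y = 160 and the area is A = xy = x(160 − 2x).
A'(x) = 160 − 4x = 0 gives x = 40, and A''(x) = −4 < 0 confirms a maximum.
Then y = 160 − 2·40 = 80 and A = 3200.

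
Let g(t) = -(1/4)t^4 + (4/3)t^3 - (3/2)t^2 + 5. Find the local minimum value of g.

Critical points: g'(t) = -t^3 + 4t^2 - 3t vanishes at t = 0, 1, 3.
g''(t) = -3t^2 + 8t - 3. g''(0) = -3 < 0 ⇒ local maximum; g''(1) = 2 > 0 ⇒ local minimum; g''(3) = -6 < 0 ⇒ local maximum.
The local minimum is g(1) = 55/12.

55/12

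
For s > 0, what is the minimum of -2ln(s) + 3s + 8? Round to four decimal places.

10.8109

g'(s) = -2/s + 3 = 0 gives s = 2/3.
g''(s) = 2/s², which is positive for s > 0, so this is a local minimum.
g(2/3) = -2·ln(2/3) + 2 + 8 ≈ 10.8109.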